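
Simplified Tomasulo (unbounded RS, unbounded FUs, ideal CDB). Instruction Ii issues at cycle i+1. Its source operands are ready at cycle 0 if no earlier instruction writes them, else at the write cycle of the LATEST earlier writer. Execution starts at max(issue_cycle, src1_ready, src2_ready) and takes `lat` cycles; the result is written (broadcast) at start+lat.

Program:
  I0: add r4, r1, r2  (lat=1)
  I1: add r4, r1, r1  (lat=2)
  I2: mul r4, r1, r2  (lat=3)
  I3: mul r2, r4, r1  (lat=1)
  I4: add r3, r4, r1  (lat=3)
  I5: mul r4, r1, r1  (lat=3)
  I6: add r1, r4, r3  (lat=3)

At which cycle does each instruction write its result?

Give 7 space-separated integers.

I0 add r4: issue@1 deps=(None,None) exec_start@1 write@2
I1 add r4: issue@2 deps=(None,None) exec_start@2 write@4
I2 mul r4: issue@3 deps=(None,None) exec_start@3 write@6
I3 mul r2: issue@4 deps=(2,None) exec_start@6 write@7
I4 add r3: issue@5 deps=(2,None) exec_start@6 write@9
I5 mul r4: issue@6 deps=(None,None) exec_start@6 write@9
I6 add r1: issue@7 deps=(5,4) exec_start@9 write@12

Answer: 2 4 6 7 9 9 12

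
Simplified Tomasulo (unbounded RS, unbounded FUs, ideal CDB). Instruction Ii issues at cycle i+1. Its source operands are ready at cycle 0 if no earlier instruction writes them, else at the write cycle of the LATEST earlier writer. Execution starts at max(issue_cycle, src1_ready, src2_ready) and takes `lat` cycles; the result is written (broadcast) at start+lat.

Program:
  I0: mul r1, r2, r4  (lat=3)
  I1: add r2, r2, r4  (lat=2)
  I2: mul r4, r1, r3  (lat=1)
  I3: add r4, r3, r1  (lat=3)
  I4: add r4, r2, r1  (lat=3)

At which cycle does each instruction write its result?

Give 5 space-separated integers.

I0 mul r1: issue@1 deps=(None,None) exec_start@1 write@4
I1 add r2: issue@2 deps=(None,None) exec_start@2 write@4
I2 mul r4: issue@3 deps=(0,None) exec_start@4 write@5
I3 add r4: issue@4 deps=(None,0) exec_start@4 write@7
I4 add r4: issue@5 deps=(1,0) exec_start@5 write@8

Answer: 4 4 5 7 8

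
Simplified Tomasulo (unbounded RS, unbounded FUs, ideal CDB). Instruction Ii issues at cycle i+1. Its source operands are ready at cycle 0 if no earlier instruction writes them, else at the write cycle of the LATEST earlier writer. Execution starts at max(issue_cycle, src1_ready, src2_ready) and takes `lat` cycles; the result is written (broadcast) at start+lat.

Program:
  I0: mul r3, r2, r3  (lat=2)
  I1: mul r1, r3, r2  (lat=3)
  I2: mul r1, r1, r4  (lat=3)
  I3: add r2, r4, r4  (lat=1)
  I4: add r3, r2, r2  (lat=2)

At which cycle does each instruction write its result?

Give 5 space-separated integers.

I0 mul r3: issue@1 deps=(None,None) exec_start@1 write@3
I1 mul r1: issue@2 deps=(0,None) exec_start@3 write@6
I2 mul r1: issue@3 deps=(1,None) exec_start@6 write@9
I3 add r2: issue@4 deps=(None,None) exec_start@4 write@5
I4 add r3: issue@5 deps=(3,3) exec_start@5 write@7

Answer: 3 6 9 5 7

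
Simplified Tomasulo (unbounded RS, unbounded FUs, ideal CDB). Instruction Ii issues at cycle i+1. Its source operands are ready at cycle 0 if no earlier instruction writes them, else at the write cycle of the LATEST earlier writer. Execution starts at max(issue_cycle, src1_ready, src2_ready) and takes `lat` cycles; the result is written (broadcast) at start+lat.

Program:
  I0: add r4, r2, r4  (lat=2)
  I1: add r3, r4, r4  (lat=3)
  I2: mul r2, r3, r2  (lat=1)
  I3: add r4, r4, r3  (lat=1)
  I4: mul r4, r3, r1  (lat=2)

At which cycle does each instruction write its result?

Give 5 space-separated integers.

Answer: 3 6 7 7 8

Derivation:
I0 add r4: issue@1 deps=(None,None) exec_start@1 write@3
I1 add r3: issue@2 deps=(0,0) exec_start@3 write@6
I2 mul r2: issue@3 deps=(1,None) exec_start@6 write@7
I3 add r4: issue@4 deps=(0,1) exec_start@6 write@7
I4 mul r4: issue@5 deps=(1,None) exec_start@6 write@8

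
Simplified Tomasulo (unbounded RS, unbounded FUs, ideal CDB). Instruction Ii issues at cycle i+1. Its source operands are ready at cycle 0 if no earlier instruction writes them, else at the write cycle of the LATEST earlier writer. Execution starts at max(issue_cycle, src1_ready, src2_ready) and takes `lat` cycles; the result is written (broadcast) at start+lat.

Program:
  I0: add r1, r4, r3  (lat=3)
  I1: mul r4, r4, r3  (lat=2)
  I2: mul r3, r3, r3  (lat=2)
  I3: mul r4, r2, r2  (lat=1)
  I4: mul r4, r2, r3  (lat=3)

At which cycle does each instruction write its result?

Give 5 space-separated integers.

Answer: 4 4 5 5 8

Derivation:
I0 add r1: issue@1 deps=(None,None) exec_start@1 write@4
I1 mul r4: issue@2 deps=(None,None) exec_start@2 write@4
I2 mul r3: issue@3 deps=(None,None) exec_start@3 write@5
I3 mul r4: issue@4 deps=(None,None) exec_start@4 write@5
I4 mul r4: issue@5 deps=(None,2) exec_start@5 write@8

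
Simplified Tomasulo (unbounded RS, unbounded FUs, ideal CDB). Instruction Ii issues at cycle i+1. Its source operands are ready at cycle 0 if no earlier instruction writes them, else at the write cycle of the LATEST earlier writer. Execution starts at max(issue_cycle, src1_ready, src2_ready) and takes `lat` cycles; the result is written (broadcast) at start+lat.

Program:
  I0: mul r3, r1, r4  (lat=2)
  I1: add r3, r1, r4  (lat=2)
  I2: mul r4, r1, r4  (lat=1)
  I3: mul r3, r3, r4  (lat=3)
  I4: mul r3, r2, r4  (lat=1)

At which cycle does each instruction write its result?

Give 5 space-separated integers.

Answer: 3 4 4 7 6

Derivation:
I0 mul r3: issue@1 deps=(None,None) exec_start@1 write@3
I1 add r3: issue@2 deps=(None,None) exec_start@2 write@4
I2 mul r4: issue@3 deps=(None,None) exec_start@3 write@4
I3 mul r3: issue@4 deps=(1,2) exec_start@4 write@7
I4 mul r3: issue@5 deps=(None,2) exec_start@5 write@6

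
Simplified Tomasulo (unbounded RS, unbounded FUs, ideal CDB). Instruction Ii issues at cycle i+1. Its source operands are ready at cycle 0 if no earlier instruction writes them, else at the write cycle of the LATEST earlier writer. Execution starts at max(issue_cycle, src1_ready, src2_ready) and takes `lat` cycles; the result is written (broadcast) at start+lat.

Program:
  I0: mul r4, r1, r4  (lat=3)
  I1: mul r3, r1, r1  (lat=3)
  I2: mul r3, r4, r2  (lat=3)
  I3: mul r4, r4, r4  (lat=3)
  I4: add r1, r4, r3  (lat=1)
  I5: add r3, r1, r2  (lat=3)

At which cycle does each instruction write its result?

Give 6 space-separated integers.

I0 mul r4: issue@1 deps=(None,None) exec_start@1 write@4
I1 mul r3: issue@2 deps=(None,None) exec_start@2 write@5
I2 mul r3: issue@3 deps=(0,None) exec_start@4 write@7
I3 mul r4: issue@4 deps=(0,0) exec_start@4 write@7
I4 add r1: issue@5 deps=(3,2) exec_start@7 write@8
I5 add r3: issue@6 deps=(4,None) exec_start@8 write@11

Answer: 4 5 7 7 8 11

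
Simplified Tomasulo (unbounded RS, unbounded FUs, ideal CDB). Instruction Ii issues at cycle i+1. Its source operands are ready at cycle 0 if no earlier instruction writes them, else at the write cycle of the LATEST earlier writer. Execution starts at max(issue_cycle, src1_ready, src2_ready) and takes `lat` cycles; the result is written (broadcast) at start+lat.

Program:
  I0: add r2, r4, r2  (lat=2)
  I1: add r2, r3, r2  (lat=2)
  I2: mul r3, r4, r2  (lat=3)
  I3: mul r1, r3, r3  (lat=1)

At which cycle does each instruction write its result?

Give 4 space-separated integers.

Answer: 3 5 8 9

Derivation:
I0 add r2: issue@1 deps=(None,None) exec_start@1 write@3
I1 add r2: issue@2 deps=(None,0) exec_start@3 write@5
I2 mul r3: issue@3 deps=(None,1) exec_start@5 write@8
I3 mul r1: issue@4 deps=(2,2) exec_start@8 write@9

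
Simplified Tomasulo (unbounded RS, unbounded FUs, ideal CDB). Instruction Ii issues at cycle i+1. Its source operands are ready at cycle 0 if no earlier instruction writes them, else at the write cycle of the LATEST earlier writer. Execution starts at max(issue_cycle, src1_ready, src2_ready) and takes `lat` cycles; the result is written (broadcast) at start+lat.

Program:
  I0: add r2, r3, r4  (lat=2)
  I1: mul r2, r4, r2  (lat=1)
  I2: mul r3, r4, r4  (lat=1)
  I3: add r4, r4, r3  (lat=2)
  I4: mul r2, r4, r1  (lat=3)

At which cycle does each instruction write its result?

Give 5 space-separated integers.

I0 add r2: issue@1 deps=(None,None) exec_start@1 write@3
I1 mul r2: issue@2 deps=(None,0) exec_start@3 write@4
I2 mul r3: issue@3 deps=(None,None) exec_start@3 write@4
I3 add r4: issue@4 deps=(None,2) exec_start@4 write@6
I4 mul r2: issue@5 deps=(3,None) exec_start@6 write@9

Answer: 3 4 4 6 9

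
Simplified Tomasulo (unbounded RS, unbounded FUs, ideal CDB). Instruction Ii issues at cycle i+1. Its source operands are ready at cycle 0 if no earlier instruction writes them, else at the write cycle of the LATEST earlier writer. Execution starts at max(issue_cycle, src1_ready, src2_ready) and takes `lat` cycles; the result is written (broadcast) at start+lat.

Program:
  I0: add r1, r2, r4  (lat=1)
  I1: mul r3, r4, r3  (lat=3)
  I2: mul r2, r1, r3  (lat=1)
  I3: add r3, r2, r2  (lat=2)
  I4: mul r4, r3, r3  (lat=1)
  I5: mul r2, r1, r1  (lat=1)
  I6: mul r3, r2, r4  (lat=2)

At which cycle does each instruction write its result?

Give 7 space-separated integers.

Answer: 2 5 6 8 9 7 11

Derivation:
I0 add r1: issue@1 deps=(None,None) exec_start@1 write@2
I1 mul r3: issue@2 deps=(None,None) exec_start@2 write@5
I2 mul r2: issue@3 deps=(0,1) exec_start@5 write@6
I3 add r3: issue@4 deps=(2,2) exec_start@6 write@8
I4 mul r4: issue@5 deps=(3,3) exec_start@8 write@9
I5 mul r2: issue@6 deps=(0,0) exec_start@6 write@7
I6 mul r3: issue@7 deps=(5,4) exec_start@9 write@11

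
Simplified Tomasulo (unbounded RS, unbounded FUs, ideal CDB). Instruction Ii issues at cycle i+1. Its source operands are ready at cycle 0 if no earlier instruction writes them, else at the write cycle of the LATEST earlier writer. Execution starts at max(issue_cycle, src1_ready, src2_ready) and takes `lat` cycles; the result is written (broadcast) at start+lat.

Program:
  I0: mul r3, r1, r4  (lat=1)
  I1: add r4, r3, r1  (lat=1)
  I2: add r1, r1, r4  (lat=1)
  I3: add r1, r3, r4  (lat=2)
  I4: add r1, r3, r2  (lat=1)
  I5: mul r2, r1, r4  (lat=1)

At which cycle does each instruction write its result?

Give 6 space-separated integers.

Answer: 2 3 4 6 6 7

Derivation:
I0 mul r3: issue@1 deps=(None,None) exec_start@1 write@2
I1 add r4: issue@2 deps=(0,None) exec_start@2 write@3
I2 add r1: issue@3 deps=(None,1) exec_start@3 write@4
I3 add r1: issue@4 deps=(0,1) exec_start@4 write@6
I4 add r1: issue@5 deps=(0,None) exec_start@5 write@6
I5 mul r2: issue@6 deps=(4,1) exec_start@6 write@7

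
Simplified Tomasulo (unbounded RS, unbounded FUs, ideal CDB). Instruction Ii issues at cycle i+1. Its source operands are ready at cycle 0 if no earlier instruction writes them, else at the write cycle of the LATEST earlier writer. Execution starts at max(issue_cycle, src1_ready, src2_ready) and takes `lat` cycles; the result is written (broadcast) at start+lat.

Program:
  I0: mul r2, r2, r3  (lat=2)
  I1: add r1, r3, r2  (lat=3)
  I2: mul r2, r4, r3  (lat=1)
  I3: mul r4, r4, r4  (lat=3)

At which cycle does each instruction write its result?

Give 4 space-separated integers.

Answer: 3 6 4 7

Derivation:
I0 mul r2: issue@1 deps=(None,None) exec_start@1 write@3
I1 add r1: issue@2 deps=(None,0) exec_start@3 write@6
I2 mul r2: issue@3 deps=(None,None) exec_start@3 write@4
I3 mul r4: issue@4 deps=(None,None) exec_start@4 write@7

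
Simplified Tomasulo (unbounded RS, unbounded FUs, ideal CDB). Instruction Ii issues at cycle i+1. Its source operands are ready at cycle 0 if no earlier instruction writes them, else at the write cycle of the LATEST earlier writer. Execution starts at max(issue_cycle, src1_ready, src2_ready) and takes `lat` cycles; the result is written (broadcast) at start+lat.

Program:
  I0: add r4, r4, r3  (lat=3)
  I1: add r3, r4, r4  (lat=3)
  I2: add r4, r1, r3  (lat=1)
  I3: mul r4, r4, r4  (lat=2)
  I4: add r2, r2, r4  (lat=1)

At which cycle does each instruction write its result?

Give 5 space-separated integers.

Answer: 4 7 8 10 11

Derivation:
I0 add r4: issue@1 deps=(None,None) exec_start@1 write@4
I1 add r3: issue@2 deps=(0,0) exec_start@4 write@7
I2 add r4: issue@3 deps=(None,1) exec_start@7 write@8
I3 mul r4: issue@4 deps=(2,2) exec_start@8 write@10
I4 add r2: issue@5 deps=(None,3) exec_start@10 write@11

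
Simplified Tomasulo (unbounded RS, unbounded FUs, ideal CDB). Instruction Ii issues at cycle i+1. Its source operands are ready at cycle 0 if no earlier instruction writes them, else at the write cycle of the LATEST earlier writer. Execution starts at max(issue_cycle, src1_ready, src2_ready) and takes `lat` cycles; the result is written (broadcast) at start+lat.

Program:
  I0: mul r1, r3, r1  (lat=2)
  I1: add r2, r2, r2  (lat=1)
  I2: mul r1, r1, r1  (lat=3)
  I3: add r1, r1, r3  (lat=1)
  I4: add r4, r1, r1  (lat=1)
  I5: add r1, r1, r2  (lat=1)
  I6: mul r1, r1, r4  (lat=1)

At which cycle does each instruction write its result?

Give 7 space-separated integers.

Answer: 3 3 6 7 8 8 9

Derivation:
I0 mul r1: issue@1 deps=(None,None) exec_start@1 write@3
I1 add r2: issue@2 deps=(None,None) exec_start@2 write@3
I2 mul r1: issue@3 deps=(0,0) exec_start@3 write@6
I3 add r1: issue@4 deps=(2,None) exec_start@6 write@7
I4 add r4: issue@5 deps=(3,3) exec_start@7 write@8
I5 add r1: issue@6 deps=(3,1) exec_start@7 write@8
I6 mul r1: issue@7 deps=(5,4) exec_start@8 write@9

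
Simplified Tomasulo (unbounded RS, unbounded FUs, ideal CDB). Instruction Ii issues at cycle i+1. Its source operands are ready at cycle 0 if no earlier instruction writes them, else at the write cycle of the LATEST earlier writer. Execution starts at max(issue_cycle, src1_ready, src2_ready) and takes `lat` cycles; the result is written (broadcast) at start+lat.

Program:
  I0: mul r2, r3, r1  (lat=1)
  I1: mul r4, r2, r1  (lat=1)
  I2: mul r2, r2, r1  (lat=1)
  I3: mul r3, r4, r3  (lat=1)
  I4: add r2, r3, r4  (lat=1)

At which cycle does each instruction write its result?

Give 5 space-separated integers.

I0 mul r2: issue@1 deps=(None,None) exec_start@1 write@2
I1 mul r4: issue@2 deps=(0,None) exec_start@2 write@3
I2 mul r2: issue@3 deps=(0,None) exec_start@3 write@4
I3 mul r3: issue@4 deps=(1,None) exec_start@4 write@5
I4 add r2: issue@5 deps=(3,1) exec_start@5 write@6

Answer: 2 3 4 5 6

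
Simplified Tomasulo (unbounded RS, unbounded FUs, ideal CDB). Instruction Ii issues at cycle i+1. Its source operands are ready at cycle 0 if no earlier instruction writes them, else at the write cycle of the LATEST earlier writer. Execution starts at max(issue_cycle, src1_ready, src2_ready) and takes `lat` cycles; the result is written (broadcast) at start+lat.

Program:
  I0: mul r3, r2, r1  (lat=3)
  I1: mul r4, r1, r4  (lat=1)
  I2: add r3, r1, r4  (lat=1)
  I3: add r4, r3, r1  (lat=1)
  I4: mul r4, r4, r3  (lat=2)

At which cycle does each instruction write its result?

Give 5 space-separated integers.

I0 mul r3: issue@1 deps=(None,None) exec_start@1 write@4
I1 mul r4: issue@2 deps=(None,None) exec_start@2 write@3
I2 add r3: issue@3 deps=(None,1) exec_start@3 write@4
I3 add r4: issue@4 deps=(2,None) exec_start@4 write@5
I4 mul r4: issue@5 deps=(3,2) exec_start@5 write@7

Answer: 4 3 4 5 7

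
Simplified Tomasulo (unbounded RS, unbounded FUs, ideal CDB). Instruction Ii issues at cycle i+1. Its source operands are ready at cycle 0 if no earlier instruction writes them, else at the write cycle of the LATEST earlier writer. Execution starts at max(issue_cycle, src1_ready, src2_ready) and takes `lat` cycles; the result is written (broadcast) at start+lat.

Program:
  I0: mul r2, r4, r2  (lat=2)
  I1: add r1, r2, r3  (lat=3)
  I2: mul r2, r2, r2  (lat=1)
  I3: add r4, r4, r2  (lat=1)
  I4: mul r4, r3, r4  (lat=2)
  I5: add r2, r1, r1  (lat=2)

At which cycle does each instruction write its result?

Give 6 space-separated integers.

I0 mul r2: issue@1 deps=(None,None) exec_start@1 write@3
I1 add r1: issue@2 deps=(0,None) exec_start@3 write@6
I2 mul r2: issue@3 deps=(0,0) exec_start@3 write@4
I3 add r4: issue@4 deps=(None,2) exec_start@4 write@5
I4 mul r4: issue@5 deps=(None,3) exec_start@5 write@7
I5 add r2: issue@6 deps=(1,1) exec_start@6 write@8

Answer: 3 6 4 5 7 8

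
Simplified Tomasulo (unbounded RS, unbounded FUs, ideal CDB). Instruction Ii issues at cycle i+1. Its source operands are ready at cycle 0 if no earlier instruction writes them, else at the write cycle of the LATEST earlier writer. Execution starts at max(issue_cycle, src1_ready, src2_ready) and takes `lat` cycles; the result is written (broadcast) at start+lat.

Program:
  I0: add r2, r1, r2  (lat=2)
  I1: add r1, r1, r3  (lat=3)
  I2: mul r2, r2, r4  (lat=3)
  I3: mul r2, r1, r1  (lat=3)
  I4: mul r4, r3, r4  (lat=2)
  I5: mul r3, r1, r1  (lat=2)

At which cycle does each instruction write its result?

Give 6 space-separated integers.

I0 add r2: issue@1 deps=(None,None) exec_start@1 write@3
I1 add r1: issue@2 deps=(None,None) exec_start@2 write@5
I2 mul r2: issue@3 deps=(0,None) exec_start@3 write@6
I3 mul r2: issue@4 deps=(1,1) exec_start@5 write@8
I4 mul r4: issue@5 deps=(None,None) exec_start@5 write@7
I5 mul r3: issue@6 deps=(1,1) exec_start@6 write@8

Answer: 3 5 6 8 7 8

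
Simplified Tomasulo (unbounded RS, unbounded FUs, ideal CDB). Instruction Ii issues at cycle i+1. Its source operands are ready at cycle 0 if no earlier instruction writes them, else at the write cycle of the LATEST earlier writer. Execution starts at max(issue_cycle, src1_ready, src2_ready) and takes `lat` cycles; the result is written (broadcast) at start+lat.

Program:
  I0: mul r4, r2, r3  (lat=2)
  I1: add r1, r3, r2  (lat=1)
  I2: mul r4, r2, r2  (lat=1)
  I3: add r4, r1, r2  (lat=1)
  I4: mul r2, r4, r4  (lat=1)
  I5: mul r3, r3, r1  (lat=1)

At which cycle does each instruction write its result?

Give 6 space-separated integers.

Answer: 3 3 4 5 6 7

Derivation:
I0 mul r4: issue@1 deps=(None,None) exec_start@1 write@3
I1 add r1: issue@2 deps=(None,None) exec_start@2 write@3
I2 mul r4: issue@3 deps=(None,None) exec_start@3 write@4
I3 add r4: issue@4 deps=(1,None) exec_start@4 write@5
I4 mul r2: issue@5 deps=(3,3) exec_start@5 write@6
I5 mul r3: issue@6 deps=(None,1) exec_start@6 write@7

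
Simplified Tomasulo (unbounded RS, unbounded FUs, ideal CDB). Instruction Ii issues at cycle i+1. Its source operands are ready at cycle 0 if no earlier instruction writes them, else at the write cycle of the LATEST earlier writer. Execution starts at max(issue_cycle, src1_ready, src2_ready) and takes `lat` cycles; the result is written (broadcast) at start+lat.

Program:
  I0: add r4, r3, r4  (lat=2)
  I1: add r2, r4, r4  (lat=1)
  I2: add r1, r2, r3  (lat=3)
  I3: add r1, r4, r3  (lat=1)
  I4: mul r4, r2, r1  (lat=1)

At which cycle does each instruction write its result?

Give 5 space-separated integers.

Answer: 3 4 7 5 6

Derivation:
I0 add r4: issue@1 deps=(None,None) exec_start@1 write@3
I1 add r2: issue@2 deps=(0,0) exec_start@3 write@4
I2 add r1: issue@3 deps=(1,None) exec_start@4 write@7
I3 add r1: issue@4 deps=(0,None) exec_start@4 write@5
I4 mul r4: issue@5 deps=(1,3) exec_start@5 write@6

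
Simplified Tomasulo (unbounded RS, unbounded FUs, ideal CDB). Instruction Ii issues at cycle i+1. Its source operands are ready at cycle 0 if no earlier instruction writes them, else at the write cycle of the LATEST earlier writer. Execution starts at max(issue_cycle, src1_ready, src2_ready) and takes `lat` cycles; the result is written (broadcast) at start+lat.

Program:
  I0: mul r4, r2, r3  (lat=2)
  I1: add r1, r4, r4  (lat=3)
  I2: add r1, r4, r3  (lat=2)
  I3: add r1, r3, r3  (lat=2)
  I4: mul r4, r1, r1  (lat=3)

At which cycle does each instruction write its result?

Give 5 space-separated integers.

Answer: 3 6 5 6 9

Derivation:
I0 mul r4: issue@1 deps=(None,None) exec_start@1 write@3
I1 add r1: issue@2 deps=(0,0) exec_start@3 write@6
I2 add r1: issue@3 deps=(0,None) exec_start@3 write@5
I3 add r1: issue@4 deps=(None,None) exec_start@4 write@6
I4 mul r4: issue@5 deps=(3,3) exec_start@6 write@9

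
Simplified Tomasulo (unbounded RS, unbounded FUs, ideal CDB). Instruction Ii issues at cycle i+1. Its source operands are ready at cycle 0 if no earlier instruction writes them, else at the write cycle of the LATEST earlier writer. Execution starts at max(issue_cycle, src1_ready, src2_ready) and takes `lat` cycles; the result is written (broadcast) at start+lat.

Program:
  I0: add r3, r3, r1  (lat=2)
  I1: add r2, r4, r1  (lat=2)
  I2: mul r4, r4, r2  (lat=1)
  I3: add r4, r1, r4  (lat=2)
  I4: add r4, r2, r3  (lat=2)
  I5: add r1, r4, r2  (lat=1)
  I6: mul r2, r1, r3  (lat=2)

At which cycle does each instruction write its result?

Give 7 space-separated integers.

Answer: 3 4 5 7 7 8 10

Derivation:
I0 add r3: issue@1 deps=(None,None) exec_start@1 write@3
I1 add r2: issue@2 deps=(None,None) exec_start@2 write@4
I2 mul r4: issue@3 deps=(None,1) exec_start@4 write@5
I3 add r4: issue@4 deps=(None,2) exec_start@5 write@7
I4 add r4: issue@5 deps=(1,0) exec_start@5 write@7
I5 add r1: issue@6 deps=(4,1) exec_start@7 write@8
I6 mul r2: issue@7 deps=(5,0) exec_start@8 write@10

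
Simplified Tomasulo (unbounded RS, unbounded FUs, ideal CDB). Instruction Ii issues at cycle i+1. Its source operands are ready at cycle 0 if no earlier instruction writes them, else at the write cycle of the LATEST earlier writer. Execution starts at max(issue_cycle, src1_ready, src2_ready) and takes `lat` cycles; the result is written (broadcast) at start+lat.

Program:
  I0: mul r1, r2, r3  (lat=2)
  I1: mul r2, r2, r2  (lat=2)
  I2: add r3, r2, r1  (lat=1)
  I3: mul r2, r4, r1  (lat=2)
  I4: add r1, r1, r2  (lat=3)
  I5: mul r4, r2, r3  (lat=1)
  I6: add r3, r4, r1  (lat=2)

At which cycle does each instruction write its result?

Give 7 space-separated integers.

I0 mul r1: issue@1 deps=(None,None) exec_start@1 write@3
I1 mul r2: issue@2 deps=(None,None) exec_start@2 write@4
I2 add r3: issue@3 deps=(1,0) exec_start@4 write@5
I3 mul r2: issue@4 deps=(None,0) exec_start@4 write@6
I4 add r1: issue@5 deps=(0,3) exec_start@6 write@9
I5 mul r4: issue@6 deps=(3,2) exec_start@6 write@7
I6 add r3: issue@7 deps=(5,4) exec_start@9 write@11

Answer: 3 4 5 6 9 7 11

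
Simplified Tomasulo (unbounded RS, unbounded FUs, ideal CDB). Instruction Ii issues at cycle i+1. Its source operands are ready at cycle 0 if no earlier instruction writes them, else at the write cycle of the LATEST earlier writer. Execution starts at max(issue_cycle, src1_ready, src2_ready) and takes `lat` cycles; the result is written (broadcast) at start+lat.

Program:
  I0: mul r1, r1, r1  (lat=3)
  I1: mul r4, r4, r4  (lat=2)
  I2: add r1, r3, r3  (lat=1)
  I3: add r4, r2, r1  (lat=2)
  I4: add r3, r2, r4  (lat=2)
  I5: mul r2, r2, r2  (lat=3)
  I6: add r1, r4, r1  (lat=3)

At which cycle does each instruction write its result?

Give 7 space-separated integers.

Answer: 4 4 4 6 8 9 10

Derivation:
I0 mul r1: issue@1 deps=(None,None) exec_start@1 write@4
I1 mul r4: issue@2 deps=(None,None) exec_start@2 write@4
I2 add r1: issue@3 deps=(None,None) exec_start@3 write@4
I3 add r4: issue@4 deps=(None,2) exec_start@4 write@6
I4 add r3: issue@5 deps=(None,3) exec_start@6 write@8
I5 mul r2: issue@6 deps=(None,None) exec_start@6 write@9
I6 add r1: issue@7 deps=(3,2) exec_start@7 write@10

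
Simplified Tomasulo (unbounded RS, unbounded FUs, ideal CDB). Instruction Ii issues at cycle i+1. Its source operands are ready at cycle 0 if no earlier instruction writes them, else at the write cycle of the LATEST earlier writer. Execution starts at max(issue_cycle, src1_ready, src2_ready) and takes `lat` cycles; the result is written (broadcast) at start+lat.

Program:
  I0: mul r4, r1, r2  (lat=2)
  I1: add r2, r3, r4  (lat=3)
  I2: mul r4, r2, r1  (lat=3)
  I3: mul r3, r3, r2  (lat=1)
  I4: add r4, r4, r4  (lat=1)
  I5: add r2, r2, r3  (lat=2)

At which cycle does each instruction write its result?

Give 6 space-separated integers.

I0 mul r4: issue@1 deps=(None,None) exec_start@1 write@3
I1 add r2: issue@2 deps=(None,0) exec_start@3 write@6
I2 mul r4: issue@3 deps=(1,None) exec_start@6 write@9
I3 mul r3: issue@4 deps=(None,1) exec_start@6 write@7
I4 add r4: issue@5 deps=(2,2) exec_start@9 write@10
I5 add r2: issue@6 deps=(1,3) exec_start@7 write@9

Answer: 3 6 9 7 10 9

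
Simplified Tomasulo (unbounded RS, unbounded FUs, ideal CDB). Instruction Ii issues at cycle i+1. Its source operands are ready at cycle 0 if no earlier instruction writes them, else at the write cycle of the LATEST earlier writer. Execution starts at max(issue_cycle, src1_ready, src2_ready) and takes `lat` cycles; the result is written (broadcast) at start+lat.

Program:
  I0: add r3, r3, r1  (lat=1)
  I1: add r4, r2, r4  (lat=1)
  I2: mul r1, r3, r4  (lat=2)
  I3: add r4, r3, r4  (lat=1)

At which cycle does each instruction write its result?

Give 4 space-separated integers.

Answer: 2 3 5 5

Derivation:
I0 add r3: issue@1 deps=(None,None) exec_start@1 write@2
I1 add r4: issue@2 deps=(None,None) exec_start@2 write@3
I2 mul r1: issue@3 deps=(0,1) exec_start@3 write@5
I3 add r4: issue@4 deps=(0,1) exec_start@4 write@5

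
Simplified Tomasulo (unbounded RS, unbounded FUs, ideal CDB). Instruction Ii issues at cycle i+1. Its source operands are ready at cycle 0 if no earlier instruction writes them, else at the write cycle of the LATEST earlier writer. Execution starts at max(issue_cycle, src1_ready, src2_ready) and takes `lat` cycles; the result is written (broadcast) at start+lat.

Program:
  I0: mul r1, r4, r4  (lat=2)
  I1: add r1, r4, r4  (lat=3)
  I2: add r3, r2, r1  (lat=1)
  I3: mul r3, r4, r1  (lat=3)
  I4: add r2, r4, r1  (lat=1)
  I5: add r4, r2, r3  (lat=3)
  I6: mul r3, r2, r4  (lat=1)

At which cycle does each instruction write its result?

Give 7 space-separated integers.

I0 mul r1: issue@1 deps=(None,None) exec_start@1 write@3
I1 add r1: issue@2 deps=(None,None) exec_start@2 write@5
I2 add r3: issue@3 deps=(None,1) exec_start@5 write@6
I3 mul r3: issue@4 deps=(None,1) exec_start@5 write@8
I4 add r2: issue@5 deps=(None,1) exec_start@5 write@6
I5 add r4: issue@6 deps=(4,3) exec_start@8 write@11
I6 mul r3: issue@7 deps=(4,5) exec_start@11 write@12

Answer: 3 5 6 8 6 11 12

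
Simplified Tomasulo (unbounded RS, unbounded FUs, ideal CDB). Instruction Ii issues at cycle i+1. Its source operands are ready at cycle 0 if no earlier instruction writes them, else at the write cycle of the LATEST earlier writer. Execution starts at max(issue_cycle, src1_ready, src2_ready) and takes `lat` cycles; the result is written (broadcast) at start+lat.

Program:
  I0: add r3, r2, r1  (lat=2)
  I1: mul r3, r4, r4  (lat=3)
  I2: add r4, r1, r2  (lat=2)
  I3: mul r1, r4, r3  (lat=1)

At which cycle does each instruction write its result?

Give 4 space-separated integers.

I0 add r3: issue@1 deps=(None,None) exec_start@1 write@3
I1 mul r3: issue@2 deps=(None,None) exec_start@2 write@5
I2 add r4: issue@3 deps=(None,None) exec_start@3 write@5
I3 mul r1: issue@4 deps=(2,1) exec_start@5 write@6

Answer: 3 5 5 6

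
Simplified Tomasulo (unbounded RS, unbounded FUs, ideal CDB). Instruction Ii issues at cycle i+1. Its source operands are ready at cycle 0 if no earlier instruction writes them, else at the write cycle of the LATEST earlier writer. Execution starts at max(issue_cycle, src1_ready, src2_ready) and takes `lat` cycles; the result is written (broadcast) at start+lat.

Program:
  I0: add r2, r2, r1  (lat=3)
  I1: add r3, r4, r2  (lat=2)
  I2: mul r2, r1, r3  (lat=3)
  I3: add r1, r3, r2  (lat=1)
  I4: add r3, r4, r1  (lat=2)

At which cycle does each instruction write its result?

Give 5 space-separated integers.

I0 add r2: issue@1 deps=(None,None) exec_start@1 write@4
I1 add r3: issue@2 deps=(None,0) exec_start@4 write@6
I2 mul r2: issue@3 deps=(None,1) exec_start@6 write@9
I3 add r1: issue@4 deps=(1,2) exec_start@9 write@10
I4 add r3: issue@5 deps=(None,3) exec_start@10 write@12

Answer: 4 6 9 10 12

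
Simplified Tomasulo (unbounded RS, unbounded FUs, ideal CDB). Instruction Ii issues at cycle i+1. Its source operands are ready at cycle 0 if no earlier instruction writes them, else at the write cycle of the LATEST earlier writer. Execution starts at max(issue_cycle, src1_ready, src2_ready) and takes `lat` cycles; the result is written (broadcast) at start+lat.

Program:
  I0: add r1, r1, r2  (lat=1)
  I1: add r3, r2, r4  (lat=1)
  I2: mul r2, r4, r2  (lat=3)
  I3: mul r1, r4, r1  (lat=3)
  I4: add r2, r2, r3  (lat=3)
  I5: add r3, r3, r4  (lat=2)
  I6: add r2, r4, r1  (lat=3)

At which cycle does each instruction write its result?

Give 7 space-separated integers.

I0 add r1: issue@1 deps=(None,None) exec_start@1 write@2
I1 add r3: issue@2 deps=(None,None) exec_start@2 write@3
I2 mul r2: issue@3 deps=(None,None) exec_start@3 write@6
I3 mul r1: issue@4 deps=(None,0) exec_start@4 write@7
I4 add r2: issue@5 deps=(2,1) exec_start@6 write@9
I5 add r3: issue@6 deps=(1,None) exec_start@6 write@8
I6 add r2: issue@7 deps=(None,3) exec_start@7 write@10

Answer: 2 3 6 7 9 8 10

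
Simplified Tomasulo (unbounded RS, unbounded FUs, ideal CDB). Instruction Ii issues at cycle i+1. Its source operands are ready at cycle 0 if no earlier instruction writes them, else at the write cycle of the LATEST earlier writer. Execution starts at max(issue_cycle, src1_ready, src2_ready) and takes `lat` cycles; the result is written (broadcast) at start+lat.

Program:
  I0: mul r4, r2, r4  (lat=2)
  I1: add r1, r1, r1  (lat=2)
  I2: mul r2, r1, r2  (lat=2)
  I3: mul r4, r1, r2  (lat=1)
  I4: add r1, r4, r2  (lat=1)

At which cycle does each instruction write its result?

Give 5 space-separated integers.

I0 mul r4: issue@1 deps=(None,None) exec_start@1 write@3
I1 add r1: issue@2 deps=(None,None) exec_start@2 write@4
I2 mul r2: issue@3 deps=(1,None) exec_start@4 write@6
I3 mul r4: issue@4 deps=(1,2) exec_start@6 write@7
I4 add r1: issue@5 deps=(3,2) exec_start@7 write@8

Answer: 3 4 6 7 8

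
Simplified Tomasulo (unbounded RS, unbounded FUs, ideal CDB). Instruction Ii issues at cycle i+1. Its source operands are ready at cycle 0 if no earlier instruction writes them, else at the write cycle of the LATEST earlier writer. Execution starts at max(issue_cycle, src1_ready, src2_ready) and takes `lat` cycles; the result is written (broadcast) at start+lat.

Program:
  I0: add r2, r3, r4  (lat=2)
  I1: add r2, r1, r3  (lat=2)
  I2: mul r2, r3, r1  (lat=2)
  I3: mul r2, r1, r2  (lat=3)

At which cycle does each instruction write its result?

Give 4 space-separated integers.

Answer: 3 4 5 8

Derivation:
I0 add r2: issue@1 deps=(None,None) exec_start@1 write@3
I1 add r2: issue@2 deps=(None,None) exec_start@2 write@4
I2 mul r2: issue@3 deps=(None,None) exec_start@3 write@5
I3 mul r2: issue@4 deps=(None,2) exec_start@5 write@8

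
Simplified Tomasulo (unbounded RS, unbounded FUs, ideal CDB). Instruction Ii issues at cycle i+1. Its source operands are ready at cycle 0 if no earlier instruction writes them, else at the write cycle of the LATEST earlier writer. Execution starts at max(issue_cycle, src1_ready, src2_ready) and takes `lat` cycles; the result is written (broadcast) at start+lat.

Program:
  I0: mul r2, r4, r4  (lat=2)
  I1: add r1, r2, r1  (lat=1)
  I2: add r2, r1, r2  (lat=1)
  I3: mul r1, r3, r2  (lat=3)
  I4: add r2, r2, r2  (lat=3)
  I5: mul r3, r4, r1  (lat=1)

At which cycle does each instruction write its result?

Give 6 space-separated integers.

Answer: 3 4 5 8 8 9

Derivation:
I0 mul r2: issue@1 deps=(None,None) exec_start@1 write@3
I1 add r1: issue@2 deps=(0,None) exec_start@3 write@4
I2 add r2: issue@3 deps=(1,0) exec_start@4 write@5
I3 mul r1: issue@4 deps=(None,2) exec_start@5 write@8
I4 add r2: issue@5 deps=(2,2) exec_start@5 write@8
I5 mul r3: issue@6 deps=(None,3) exec_start@8 write@9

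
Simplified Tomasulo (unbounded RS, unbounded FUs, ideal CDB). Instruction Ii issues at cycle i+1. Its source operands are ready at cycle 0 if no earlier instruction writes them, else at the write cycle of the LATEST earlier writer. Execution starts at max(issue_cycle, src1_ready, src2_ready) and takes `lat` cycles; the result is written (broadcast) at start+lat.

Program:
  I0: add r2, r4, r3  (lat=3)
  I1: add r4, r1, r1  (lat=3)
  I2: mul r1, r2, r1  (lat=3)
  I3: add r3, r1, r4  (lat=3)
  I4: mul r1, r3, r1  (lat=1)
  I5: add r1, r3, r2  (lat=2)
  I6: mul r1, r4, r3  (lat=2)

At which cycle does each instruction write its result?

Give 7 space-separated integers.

I0 add r2: issue@1 deps=(None,None) exec_start@1 write@4
I1 add r4: issue@2 deps=(None,None) exec_start@2 write@5
I2 mul r1: issue@3 deps=(0,None) exec_start@4 write@7
I3 add r3: issue@4 deps=(2,1) exec_start@7 write@10
I4 mul r1: issue@5 deps=(3,2) exec_start@10 write@11
I5 add r1: issue@6 deps=(3,0) exec_start@10 write@12
I6 mul r1: issue@7 deps=(1,3) exec_start@10 write@12

Answer: 4 5 7 10 11 12 12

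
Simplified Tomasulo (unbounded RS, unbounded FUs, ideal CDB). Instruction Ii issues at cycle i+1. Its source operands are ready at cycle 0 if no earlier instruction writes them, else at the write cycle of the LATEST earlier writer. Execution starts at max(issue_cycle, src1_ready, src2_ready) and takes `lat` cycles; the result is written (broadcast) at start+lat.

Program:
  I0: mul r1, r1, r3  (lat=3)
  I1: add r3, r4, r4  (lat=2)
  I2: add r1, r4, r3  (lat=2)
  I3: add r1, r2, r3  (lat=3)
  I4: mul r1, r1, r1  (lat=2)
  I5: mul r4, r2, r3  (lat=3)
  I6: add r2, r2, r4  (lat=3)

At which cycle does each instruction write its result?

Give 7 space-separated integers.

I0 mul r1: issue@1 deps=(None,None) exec_start@1 write@4
I1 add r3: issue@2 deps=(None,None) exec_start@2 write@4
I2 add r1: issue@3 deps=(None,1) exec_start@4 write@6
I3 add r1: issue@4 deps=(None,1) exec_start@4 write@7
I4 mul r1: issue@5 deps=(3,3) exec_start@7 write@9
I5 mul r4: issue@6 deps=(None,1) exec_start@6 write@9
I6 add r2: issue@7 deps=(None,5) exec_start@9 write@12

Answer: 4 4 6 7 9 9 12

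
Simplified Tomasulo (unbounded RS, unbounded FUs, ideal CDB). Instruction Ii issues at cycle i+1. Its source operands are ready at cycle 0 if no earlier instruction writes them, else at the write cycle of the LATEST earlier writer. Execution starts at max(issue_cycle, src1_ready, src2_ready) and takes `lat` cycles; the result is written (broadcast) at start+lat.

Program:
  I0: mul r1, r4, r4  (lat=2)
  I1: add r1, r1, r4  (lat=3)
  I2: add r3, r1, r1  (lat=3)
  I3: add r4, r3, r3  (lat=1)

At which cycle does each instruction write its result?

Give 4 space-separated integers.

I0 mul r1: issue@1 deps=(None,None) exec_start@1 write@3
I1 add r1: issue@2 deps=(0,None) exec_start@3 write@6
I2 add r3: issue@3 deps=(1,1) exec_start@6 write@9
I3 add r4: issue@4 deps=(2,2) exec_start@9 write@10

Answer: 3 6 9 10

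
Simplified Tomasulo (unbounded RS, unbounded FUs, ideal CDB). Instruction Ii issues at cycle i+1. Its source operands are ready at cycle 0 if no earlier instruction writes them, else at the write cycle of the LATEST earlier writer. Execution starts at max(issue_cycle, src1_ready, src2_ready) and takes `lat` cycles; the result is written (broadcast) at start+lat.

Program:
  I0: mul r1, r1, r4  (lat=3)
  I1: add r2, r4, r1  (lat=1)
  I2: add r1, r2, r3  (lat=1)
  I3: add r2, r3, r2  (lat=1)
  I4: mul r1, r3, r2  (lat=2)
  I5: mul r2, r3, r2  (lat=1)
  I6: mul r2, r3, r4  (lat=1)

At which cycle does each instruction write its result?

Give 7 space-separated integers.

I0 mul r1: issue@1 deps=(None,None) exec_start@1 write@4
I1 add r2: issue@2 deps=(None,0) exec_start@4 write@5
I2 add r1: issue@3 deps=(1,None) exec_start@5 write@6
I3 add r2: issue@4 deps=(None,1) exec_start@5 write@6
I4 mul r1: issue@5 deps=(None,3) exec_start@6 write@8
I5 mul r2: issue@6 deps=(None,3) exec_start@6 write@7
I6 mul r2: issue@7 deps=(None,None) exec_start@7 write@8

Answer: 4 5 6 6 8 7 8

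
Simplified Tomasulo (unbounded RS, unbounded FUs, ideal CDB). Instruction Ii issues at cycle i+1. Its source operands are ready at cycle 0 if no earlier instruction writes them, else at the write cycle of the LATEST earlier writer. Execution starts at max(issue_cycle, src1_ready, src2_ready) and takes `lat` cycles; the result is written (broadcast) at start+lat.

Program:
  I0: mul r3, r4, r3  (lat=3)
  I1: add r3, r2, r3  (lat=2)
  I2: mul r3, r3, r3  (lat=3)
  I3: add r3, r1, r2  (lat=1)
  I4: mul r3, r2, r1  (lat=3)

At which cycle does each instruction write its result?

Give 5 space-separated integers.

I0 mul r3: issue@1 deps=(None,None) exec_start@1 write@4
I1 add r3: issue@2 deps=(None,0) exec_start@4 write@6
I2 mul r3: issue@3 deps=(1,1) exec_start@6 write@9
I3 add r3: issue@4 deps=(None,None) exec_start@4 write@5
I4 mul r3: issue@5 deps=(None,None) exec_start@5 write@8

Answer: 4 6 9 5 8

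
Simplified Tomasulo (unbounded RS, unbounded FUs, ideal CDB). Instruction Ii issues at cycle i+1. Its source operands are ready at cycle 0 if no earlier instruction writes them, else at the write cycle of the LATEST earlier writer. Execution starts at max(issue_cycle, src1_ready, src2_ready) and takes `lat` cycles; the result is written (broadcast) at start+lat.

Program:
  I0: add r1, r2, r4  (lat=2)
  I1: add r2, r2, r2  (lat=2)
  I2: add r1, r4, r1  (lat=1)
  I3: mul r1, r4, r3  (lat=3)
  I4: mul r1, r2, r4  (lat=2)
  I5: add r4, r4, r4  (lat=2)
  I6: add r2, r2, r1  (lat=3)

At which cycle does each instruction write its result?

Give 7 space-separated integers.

I0 add r1: issue@1 deps=(None,None) exec_start@1 write@3
I1 add r2: issue@2 deps=(None,None) exec_start@2 write@4
I2 add r1: issue@3 deps=(None,0) exec_start@3 write@4
I3 mul r1: issue@4 deps=(None,None) exec_start@4 write@7
I4 mul r1: issue@5 deps=(1,None) exec_start@5 write@7
I5 add r4: issue@6 deps=(None,None) exec_start@6 write@8
I6 add r2: issue@7 deps=(1,4) exec_start@7 write@10

Answer: 3 4 4 7 7 8 10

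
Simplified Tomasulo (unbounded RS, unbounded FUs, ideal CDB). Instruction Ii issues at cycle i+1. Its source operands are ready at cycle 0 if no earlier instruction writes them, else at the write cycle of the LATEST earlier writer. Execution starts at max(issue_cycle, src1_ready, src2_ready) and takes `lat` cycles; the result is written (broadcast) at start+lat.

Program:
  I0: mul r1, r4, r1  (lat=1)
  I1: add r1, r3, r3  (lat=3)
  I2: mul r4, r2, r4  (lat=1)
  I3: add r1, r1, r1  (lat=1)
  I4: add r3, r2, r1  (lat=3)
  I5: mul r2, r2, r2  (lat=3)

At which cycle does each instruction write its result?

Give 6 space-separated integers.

I0 mul r1: issue@1 deps=(None,None) exec_start@1 write@2
I1 add r1: issue@2 deps=(None,None) exec_start@2 write@5
I2 mul r4: issue@3 deps=(None,None) exec_start@3 write@4
I3 add r1: issue@4 deps=(1,1) exec_start@5 write@6
I4 add r3: issue@5 deps=(None,3) exec_start@6 write@9
I5 mul r2: issue@6 deps=(None,None) exec_start@6 write@9

Answer: 2 5 4 6 9 9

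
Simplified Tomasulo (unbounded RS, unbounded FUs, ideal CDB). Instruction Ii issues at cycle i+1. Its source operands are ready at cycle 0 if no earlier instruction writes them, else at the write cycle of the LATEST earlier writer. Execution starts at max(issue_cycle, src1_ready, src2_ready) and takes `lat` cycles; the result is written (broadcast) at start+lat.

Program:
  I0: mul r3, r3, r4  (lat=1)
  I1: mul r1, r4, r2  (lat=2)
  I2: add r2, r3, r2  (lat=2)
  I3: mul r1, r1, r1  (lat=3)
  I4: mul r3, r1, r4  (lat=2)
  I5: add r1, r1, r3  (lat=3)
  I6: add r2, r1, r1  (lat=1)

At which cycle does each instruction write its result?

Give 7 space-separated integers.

I0 mul r3: issue@1 deps=(None,None) exec_start@1 write@2
I1 mul r1: issue@2 deps=(None,None) exec_start@2 write@4
I2 add r2: issue@3 deps=(0,None) exec_start@3 write@5
I3 mul r1: issue@4 deps=(1,1) exec_start@4 write@7
I4 mul r3: issue@5 deps=(3,None) exec_start@7 write@9
I5 add r1: issue@6 deps=(3,4) exec_start@9 write@12
I6 add r2: issue@7 deps=(5,5) exec_start@12 write@13

Answer: 2 4 5 7 9 12 13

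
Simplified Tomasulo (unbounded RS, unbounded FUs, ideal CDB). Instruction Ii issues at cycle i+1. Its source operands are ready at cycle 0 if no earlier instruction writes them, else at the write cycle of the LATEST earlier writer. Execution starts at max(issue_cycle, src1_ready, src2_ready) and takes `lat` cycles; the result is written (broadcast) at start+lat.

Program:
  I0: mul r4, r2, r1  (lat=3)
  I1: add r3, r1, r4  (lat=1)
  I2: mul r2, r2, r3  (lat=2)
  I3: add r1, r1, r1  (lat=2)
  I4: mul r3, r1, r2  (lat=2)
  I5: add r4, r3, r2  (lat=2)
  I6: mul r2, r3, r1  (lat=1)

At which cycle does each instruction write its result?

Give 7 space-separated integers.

I0 mul r4: issue@1 deps=(None,None) exec_start@1 write@4
I1 add r3: issue@2 deps=(None,0) exec_start@4 write@5
I2 mul r2: issue@3 deps=(None,1) exec_start@5 write@7
I3 add r1: issue@4 deps=(None,None) exec_start@4 write@6
I4 mul r3: issue@5 deps=(3,2) exec_start@7 write@9
I5 add r4: issue@6 deps=(4,2) exec_start@9 write@11
I6 mul r2: issue@7 deps=(4,3) exec_start@9 write@10

Answer: 4 5 7 6 9 11 10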